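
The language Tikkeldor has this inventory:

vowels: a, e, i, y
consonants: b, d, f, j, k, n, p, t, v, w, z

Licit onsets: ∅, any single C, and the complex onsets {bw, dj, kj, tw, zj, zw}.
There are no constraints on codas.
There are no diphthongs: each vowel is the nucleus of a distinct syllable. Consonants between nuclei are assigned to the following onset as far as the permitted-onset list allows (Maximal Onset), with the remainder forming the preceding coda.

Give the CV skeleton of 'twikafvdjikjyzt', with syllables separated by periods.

Nuclei (vowels): i, a, i, y → 4 syllables.
/i…a/ gap (V1→V2): /k/ is a single consonant, so it becomes the next onset.
/a…i/ gap (V2→V3): cluster /fvdj/ — the longest permitted-onset suffix is /dj/; onset = /dj/, preceding coda = /fv/.
/i…y/ gap (V3→V4): /kj/ is a licit onset in full, so it all attaches to the next syllable.
Putting it together: twi.kafv.dji.kjyzt.
Mapping each syllable to C/V: /twi/ → CCV, /kafv/ → CVCC, /dji/ → CCV, /kjyzt/ → CCVCC.

CCV.CVCC.CCV.CCVCC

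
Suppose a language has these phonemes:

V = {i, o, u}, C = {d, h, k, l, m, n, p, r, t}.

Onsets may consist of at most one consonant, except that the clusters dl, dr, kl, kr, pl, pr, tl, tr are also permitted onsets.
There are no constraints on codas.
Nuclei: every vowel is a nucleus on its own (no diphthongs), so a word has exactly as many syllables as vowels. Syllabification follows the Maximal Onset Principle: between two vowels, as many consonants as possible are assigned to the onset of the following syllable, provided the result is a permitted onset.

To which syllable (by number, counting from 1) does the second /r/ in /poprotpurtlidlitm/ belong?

Vowels present: o, o, u, i, i; each is a nucleus, giving 5 syllables.
σ1/σ2 boundary: /pr/ is a licit onset in full, so it all attaches to the next syllable.
σ2/σ3 boundary: /tp/; trying suffixes from longest down, /p/ is the first permitted one, so coda /t/ | onset /p/.
σ3/σ4 boundary: cluster /rtl/ — the longest permitted-onset suffix is /tl/; onset = /tl/, preceding coda = /r/.
σ4/σ5 boundary: /dl/ — entire cluster is a permitted onset → onset /dl/, coda ∅.
Syllabification: po.prot.pur.tli.dlitm.
The second /r/ is in the coda of syllable 3 (/pur/).

3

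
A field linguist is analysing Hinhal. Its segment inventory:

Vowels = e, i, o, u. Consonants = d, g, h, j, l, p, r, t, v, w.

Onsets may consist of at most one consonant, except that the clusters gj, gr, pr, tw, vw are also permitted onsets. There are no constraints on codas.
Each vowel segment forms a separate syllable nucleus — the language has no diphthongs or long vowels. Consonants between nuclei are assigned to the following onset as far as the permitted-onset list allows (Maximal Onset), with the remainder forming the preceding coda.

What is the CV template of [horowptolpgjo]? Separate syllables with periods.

The vowels are o, o, o, o — 4 nuclei, so 4 syllables.
Between /o/ (V1) and /o/ (V2): /r/ → onset of the next syllable (single consonants are always licit onsets).
Between /o/ (V2) and /o/ (V3): /wpt/ splits as /wp/ + /t/ (/t/ is the longest suffix that is a licit onset).
Between /o/ (V3) and /o/ (V4): /lpgj/ — longest licit onset from the right is /gj/, leaving /lp/ as coda.
Syllabification: ho.rowp.tolp.gjo.
Mapping each syllable to C/V: /ho/ → CV, /rowp/ → CVCC, /tolp/ → CVCC, /gjo/ → CCV.

CV.CVCC.CVCC.CCV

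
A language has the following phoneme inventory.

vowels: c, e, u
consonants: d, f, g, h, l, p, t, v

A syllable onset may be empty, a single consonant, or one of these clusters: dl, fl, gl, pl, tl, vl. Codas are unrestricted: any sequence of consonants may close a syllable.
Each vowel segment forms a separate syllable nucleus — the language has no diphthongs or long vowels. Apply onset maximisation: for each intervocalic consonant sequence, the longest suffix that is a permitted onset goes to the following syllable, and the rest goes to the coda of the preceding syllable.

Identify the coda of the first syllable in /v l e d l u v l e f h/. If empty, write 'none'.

Vowels present: e, u, e; each is a nucleus, giving 3 syllables.
/e…u/ gap (V1→V2): /dl/ is a licit onset in full, so it all attaches to the next syllable.
/u…e/ gap (V2→V3): /vl/ — entire cluster is a permitted onset → onset /vl/, coda ∅.
Syllabification: vle.dlu.vlefh.
Syllable 1 is /vle/: onset /vl/, nucleus /e/, coda ∅.

none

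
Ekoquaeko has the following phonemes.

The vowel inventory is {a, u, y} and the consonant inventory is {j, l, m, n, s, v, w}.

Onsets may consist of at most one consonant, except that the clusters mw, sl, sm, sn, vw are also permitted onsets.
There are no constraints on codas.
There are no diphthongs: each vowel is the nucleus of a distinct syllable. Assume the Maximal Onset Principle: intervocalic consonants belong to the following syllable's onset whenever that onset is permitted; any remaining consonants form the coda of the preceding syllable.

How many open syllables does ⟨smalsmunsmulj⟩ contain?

Nuclei (vowels): a, u, u → 3 syllables.
/a…u/ gap (V1→V2): /lsm/ — longest licit onset from the right is /sm/, leaving /l/ as coda.
/u…u/ gap (V2→V3): /nsm/; trying suffixes from longest down, /sm/ is the first permitted one, so coda /n/ | onset /sm/.
Putting it together: smal.smun.smulj.
Classifying each syllable: /smal/ (closed), /smun/ (closed), /smulj/ (closed).
Open syllables: 0.

0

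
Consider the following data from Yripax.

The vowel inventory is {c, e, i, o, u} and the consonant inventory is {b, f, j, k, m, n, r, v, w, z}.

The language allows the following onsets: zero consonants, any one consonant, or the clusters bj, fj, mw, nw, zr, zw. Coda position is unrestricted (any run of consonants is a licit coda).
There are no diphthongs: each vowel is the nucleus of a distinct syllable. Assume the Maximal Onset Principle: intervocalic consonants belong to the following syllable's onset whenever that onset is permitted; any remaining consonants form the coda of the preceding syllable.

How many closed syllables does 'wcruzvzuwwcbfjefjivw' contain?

Nuclei (vowels): c, u, u, c, e, i → 6 syllables.
Between /c/ (V1) and /u/ (V2): /r/ → onset of the next syllable (single consonants are always licit onsets).
Between /u/ (V2) and /u/ (V3): /zvz/ — longest licit onset from the right is /z/, leaving /zv/ as coda.
Between /u/ (V3) and /c/ (V4): /ww/ — longest licit onset from the right is /w/, leaving /w/ as coda.
Between /c/ (V4) and /e/ (V5): /bfj/ splits as /b/ + /fj/ (/fj/ is the longest suffix that is a licit onset).
Between /e/ (V5) and /i/ (V6): /fj/ is a licit onset in full, so it all attaches to the next syllable.
So the parse is wc.ruzv.zuw.wcb.fje.fjivw.
Classifying each syllable: /wc/ (open), /ruzv/ (closed), /zuw/ (closed), /wcb/ (closed), /fje/ (open), /fjivw/ (closed).
Closed syllables: 4.

4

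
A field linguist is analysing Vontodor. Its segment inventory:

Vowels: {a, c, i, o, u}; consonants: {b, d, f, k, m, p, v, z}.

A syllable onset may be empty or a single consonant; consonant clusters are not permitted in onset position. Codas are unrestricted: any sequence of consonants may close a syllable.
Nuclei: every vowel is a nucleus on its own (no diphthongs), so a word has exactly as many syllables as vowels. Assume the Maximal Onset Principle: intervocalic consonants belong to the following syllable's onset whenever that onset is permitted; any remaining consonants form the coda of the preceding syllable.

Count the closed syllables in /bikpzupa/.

1

Vowels present: i, u, a; each is a nucleus, giving 3 syllables.
V1 /i/ – V2 /u/: /kpz/ splits as /kp/ + /z/ (/z/ is the longest suffix that is a licit onset).
V2 /u/ – V3 /a/: /p/ is a single consonant, so it becomes the next onset.
So the parse is bikp.zu.pa.
Classifying each syllable: /bikp/ (closed), /zu/ (open), /pa/ (open).
Closed syllables: 1.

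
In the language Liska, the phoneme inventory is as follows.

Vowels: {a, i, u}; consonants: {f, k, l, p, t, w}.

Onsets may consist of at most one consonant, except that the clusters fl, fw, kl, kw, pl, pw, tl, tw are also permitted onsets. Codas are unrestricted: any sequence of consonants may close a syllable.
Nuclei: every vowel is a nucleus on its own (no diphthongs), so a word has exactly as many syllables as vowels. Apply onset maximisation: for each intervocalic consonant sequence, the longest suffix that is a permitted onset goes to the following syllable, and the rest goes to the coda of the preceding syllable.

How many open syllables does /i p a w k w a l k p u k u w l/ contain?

The vowels are i, a, a, u, u — 5 nuclei, so 5 syllables.
/i…a/ gap (V1→V2): /p/ is a single consonant, so it becomes the next onset.
/a…a/ gap (V2→V3): /wkw/ splits as /w/ + /kw/ (/kw/ is the longest suffix that is a licit onset).
/a…u/ gap (V3→V4): /lkp/ splits as /lk/ + /p/ (/p/ is the longest suffix that is a licit onset).
/u…u/ gap (V4→V5): /k/ is a single consonant, so it becomes the next onset.
Syllabification: i.paw.kwalk.pu.kuwl.
Classifying each syllable: /i/ (open), /paw/ (closed), /kwalk/ (closed), /pu/ (open), /kuwl/ (closed).
Open syllables: 2.

2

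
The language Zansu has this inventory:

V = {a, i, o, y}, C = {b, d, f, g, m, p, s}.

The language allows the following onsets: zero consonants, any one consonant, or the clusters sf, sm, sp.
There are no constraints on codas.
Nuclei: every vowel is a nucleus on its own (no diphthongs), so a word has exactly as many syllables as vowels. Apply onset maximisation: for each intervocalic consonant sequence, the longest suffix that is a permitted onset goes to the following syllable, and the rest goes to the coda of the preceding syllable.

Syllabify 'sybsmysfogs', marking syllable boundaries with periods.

syb.smy.sfogs

The vowels are y, y, o — 3 nuclei, so 3 syllables.
/y…y/ gap (V1→V2): cluster /bsm/ — the longest permitted-onset suffix is /sm/; onset = /sm/, preceding coda = /b/.
/y…o/ gap (V2→V3): cluster /sf/ — /sf/ is itself a permitted onset, so the whole cluster goes right; preceding coda = ∅.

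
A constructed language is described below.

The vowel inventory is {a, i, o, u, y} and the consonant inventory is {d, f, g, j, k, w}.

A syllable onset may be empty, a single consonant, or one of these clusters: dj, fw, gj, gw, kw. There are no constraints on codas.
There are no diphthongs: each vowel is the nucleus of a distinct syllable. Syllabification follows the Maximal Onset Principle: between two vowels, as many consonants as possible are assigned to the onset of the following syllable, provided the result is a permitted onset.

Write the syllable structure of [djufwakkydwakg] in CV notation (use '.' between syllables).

Vowels present: u, a, y, a; each is a nucleus, giving 4 syllables.
σ1/σ2 boundary: /fw/ — entire cluster is a permitted onset → onset /fw/, coda ∅.
σ2/σ3 boundary: cluster /kk/ — the longest permitted-onset suffix is /k/; onset = /k/, preceding coda = /k/.
σ3/σ4 boundary: /dw/; trying suffixes from longest down, /w/ is the first permitted one, so coda /d/ | onset /w/.
Syllabification: dju.fwak.kyd.wakg.
Mapping each syllable to C/V: /dju/ → CCV, /fwak/ → CCVC, /kyd/ → CVC, /wakg/ → CVCC.

CCV.CCVC.CVC.CVCC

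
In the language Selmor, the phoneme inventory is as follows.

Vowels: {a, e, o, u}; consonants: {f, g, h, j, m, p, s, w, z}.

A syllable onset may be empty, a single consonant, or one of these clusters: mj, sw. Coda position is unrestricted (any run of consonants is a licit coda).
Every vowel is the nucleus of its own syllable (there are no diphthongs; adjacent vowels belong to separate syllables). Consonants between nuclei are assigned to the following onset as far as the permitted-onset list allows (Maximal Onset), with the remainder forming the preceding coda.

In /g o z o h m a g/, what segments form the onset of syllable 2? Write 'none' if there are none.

The vowels are o, o, a — 3 nuclei, so 3 syllables.
σ1/σ2 boundary: /z/ is a single consonant, so it becomes the next onset.
σ2/σ3 boundary: cluster /hm/ — the longest permitted-onset suffix is /m/; onset = /m/, preceding coda = /h/.
Syllabification: go.zoh.mag.
Syllable 2 is /zoh/: onset /z/, nucleus /o/, coda /h/.

z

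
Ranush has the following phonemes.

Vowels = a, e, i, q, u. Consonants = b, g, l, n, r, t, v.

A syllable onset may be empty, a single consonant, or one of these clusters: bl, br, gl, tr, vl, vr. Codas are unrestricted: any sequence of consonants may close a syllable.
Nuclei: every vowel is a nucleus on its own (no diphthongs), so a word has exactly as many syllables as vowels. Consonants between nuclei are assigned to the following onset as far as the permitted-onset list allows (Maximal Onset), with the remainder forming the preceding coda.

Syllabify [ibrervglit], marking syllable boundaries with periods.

Nuclei (vowels): i, e, i → 3 syllables.
Between /i/ (V1) and /e/ (V2): cluster /br/ — /br/ is itself a permitted onset, so the whole cluster goes right; preceding coda = ∅.
Between /e/ (V2) and /i/ (V3): /rvgl/ splits as /rv/ + /gl/ (/gl/ is the longest suffix that is a licit onset).

i.brerv.glit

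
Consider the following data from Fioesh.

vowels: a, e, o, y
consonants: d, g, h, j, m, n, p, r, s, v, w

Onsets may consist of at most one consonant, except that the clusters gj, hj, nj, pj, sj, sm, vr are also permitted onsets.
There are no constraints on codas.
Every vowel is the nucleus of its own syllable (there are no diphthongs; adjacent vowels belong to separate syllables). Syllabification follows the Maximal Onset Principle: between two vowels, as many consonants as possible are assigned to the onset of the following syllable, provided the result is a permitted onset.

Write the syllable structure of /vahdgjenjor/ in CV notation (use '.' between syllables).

CVCC.CCV.CCVC

Nuclei (vowels): a, e, o → 3 syllables.
/a…e/ gap (V1→V2): /hdgj/ splits as /hd/ + /gj/ (/gj/ is the longest suffix that is a licit onset).
/e…o/ gap (V2→V3): /nj/ is a licit onset in full, so it all attaches to the next syllable.
Putting it together: vahd.gje.njor.
Mapping each syllable to C/V: /vahd/ → CVCC, /gje/ → CCV, /njor/ → CCVC.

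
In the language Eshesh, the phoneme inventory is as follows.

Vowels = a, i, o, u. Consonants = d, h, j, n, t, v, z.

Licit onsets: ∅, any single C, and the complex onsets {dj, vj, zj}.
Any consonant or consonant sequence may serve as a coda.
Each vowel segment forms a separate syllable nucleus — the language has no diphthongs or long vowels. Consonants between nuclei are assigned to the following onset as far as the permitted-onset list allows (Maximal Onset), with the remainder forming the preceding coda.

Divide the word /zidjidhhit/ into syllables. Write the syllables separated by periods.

The vowels are i, i, i — 3 nuclei, so 3 syllables.
V1 /i/ – V2 /i/: /dj/ — entire cluster is a permitted onset → onset /dj/, coda ∅.
V2 /i/ – V3 /i/: /dhh/ — longest licit onset from the right is /h/, leaving /dh/ as coda.

zi.djidh.hit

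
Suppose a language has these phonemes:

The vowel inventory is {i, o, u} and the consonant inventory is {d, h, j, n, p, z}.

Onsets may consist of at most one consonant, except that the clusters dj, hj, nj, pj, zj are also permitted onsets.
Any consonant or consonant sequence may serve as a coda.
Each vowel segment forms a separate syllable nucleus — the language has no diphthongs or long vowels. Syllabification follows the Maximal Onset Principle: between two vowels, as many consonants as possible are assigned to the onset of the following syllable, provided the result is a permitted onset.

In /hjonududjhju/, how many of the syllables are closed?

The vowels are o, u, u, u — 4 nuclei, so 4 syllables.
σ1/σ2 boundary: /n/ → onset of the next syllable (single consonants are always licit onsets).
σ2/σ3 boundary: /d/ is a single consonant, so it becomes the next onset.
σ3/σ4 boundary: cluster /djhj/ — the longest permitted-onset suffix is /hj/; onset = /hj/, preceding coda = /dj/.
Putting it together: hjo.nu.dudj.hju.
Classifying each syllable: /hjo/ (open), /nu/ (open), /dudj/ (closed), /hju/ (open).
Closed syllables: 1.

1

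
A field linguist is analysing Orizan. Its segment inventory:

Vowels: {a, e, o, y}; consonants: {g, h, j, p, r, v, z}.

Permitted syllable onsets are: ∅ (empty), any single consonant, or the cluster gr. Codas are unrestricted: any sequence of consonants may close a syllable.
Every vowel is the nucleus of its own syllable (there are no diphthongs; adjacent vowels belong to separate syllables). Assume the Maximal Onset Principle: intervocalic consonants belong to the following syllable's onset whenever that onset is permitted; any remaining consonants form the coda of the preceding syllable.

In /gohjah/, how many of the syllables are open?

0

Nuclei (vowels): o, a → 2 syllables.
/o…a/ gap (V1→V2): /hj/; trying suffixes from longest down, /j/ is the first permitted one, so coda /h/ | onset /j/.
Syllabification: goh.jah.
Classifying each syllable: /goh/ (closed), /jah/ (closed).
Open syllables: 0.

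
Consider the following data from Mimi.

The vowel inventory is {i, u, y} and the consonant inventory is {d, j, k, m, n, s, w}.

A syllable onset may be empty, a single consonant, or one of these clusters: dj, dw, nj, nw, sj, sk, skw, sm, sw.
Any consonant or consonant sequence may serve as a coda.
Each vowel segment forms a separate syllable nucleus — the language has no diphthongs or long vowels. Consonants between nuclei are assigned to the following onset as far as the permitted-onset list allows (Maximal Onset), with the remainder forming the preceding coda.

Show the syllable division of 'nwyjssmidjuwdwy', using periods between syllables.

nwyjs.smi.djuw.dwy

Nuclei (vowels): y, i, u, y → 4 syllables.
V1 /y/ – V2 /i/: /jssm/ splits as /js/ + /sm/ (/sm/ is the longest suffix that is a licit onset).
V2 /i/ – V3 /u/: /dj/ is a licit onset in full, so it all attaches to the next syllable.
V3 /u/ – V4 /y/: /wdw/ — longest licit onset from the right is /dw/, leaving /w/ as coda.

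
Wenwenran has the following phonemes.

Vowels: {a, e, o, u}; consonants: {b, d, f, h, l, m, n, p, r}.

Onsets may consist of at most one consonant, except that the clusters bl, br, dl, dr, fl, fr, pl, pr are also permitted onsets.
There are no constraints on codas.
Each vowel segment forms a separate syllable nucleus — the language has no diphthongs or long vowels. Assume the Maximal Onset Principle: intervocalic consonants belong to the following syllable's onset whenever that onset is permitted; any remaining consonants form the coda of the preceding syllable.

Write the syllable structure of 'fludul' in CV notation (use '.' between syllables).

The vowels are u, u — 2 nuclei, so 2 syllables.
σ1/σ2 boundary: /d/ is a single consonant, so it becomes the next onset.
So the parse is flu.dul.
Mapping each syllable to C/V: /flu/ → CCV, /dul/ → CVC.

CCV.CVC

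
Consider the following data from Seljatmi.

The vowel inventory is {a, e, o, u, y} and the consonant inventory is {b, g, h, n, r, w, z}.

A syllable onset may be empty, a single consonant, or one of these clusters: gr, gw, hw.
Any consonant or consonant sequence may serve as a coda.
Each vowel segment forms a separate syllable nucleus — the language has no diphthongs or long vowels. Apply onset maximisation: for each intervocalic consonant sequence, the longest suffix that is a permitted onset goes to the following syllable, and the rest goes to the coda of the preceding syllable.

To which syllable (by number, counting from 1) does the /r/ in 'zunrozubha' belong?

2

Nuclei (vowels): u, o, u, a → 4 syllables.
σ1/σ2 boundary: /nr/ — longest licit onset from the right is /r/, leaving /n/ as coda.
σ2/σ3 boundary: /z/ is a single consonant, so it becomes the next onset.
σ3/σ4 boundary: /bh/ — longest licit onset from the right is /h/, leaving /b/ as coda.
Putting it together: zun.ro.zub.ha.
The /r/ is in the onset of syllable 2 (/ro/).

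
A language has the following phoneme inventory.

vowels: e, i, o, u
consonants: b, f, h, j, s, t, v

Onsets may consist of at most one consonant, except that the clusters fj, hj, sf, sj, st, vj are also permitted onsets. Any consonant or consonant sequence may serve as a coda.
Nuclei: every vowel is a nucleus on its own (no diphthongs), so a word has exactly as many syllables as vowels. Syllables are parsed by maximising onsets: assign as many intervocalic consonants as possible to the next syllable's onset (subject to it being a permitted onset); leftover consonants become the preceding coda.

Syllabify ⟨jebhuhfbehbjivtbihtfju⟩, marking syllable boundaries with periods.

The vowels are e, u, e, i, i, u — 6 nuclei, so 6 syllables.
/e…u/ gap (V1→V2): /bh/ — longest licit onset from the right is /h/, leaving /b/ as coda.
/u…e/ gap (V2→V3): /hfb/ splits as /hf/ + /b/ (/b/ is the longest suffix that is a licit onset).
/e…i/ gap (V3→V4): /hbj/ splits as /hb/ + /j/ (/j/ is the longest suffix that is a licit onset).
/i…i/ gap (V4→V5): /vtb/ splits as /vt/ + /b/ (/b/ is the longest suffix that is a licit onset).
/i…u/ gap (V5→V6): /htfj/ — longest licit onset from the right is /fj/, leaving /ht/ as coda.

jeb.huhf.behb.jivt.biht.fju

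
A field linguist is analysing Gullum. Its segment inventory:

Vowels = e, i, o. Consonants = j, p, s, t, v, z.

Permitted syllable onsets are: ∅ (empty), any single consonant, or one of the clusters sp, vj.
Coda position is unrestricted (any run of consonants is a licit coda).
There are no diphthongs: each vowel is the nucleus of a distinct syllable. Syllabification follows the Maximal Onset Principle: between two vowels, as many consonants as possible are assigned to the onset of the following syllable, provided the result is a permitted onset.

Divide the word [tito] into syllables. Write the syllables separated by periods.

The vowels are i, o — 2 nuclei, so 2 syllables.
Between /i/ (V1) and /o/ (V2): /t/ is a single consonant, so it becomes the next onset.

ti.to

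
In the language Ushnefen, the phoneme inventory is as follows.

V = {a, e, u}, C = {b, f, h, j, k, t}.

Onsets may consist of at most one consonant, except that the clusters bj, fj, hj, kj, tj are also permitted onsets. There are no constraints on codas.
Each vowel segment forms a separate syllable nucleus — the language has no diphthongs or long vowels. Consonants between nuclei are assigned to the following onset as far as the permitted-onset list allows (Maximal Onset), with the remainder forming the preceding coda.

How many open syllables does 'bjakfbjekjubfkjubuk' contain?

2

Nuclei (vowels): a, e, u, u, u → 5 syllables.
Between /a/ (V1) and /e/ (V2): cluster /kfbj/ — the longest permitted-onset suffix is /bj/; onset = /bj/, preceding coda = /kf/.
Between /e/ (V2) and /u/ (V3): cluster /kj/ — /kj/ is itself a permitted onset, so the whole cluster goes right; preceding coda = ∅.
Between /u/ (V3) and /u/ (V4): /bfkj/ splits as /bf/ + /kj/ (/kj/ is the longest suffix that is a licit onset).
Between /u/ (V4) and /u/ (V5): just /b/ — single C goes to the following onset.
So the parse is bjakf.bje.kjubf.kju.buk.
Classifying each syllable: /bjakf/ (closed), /bje/ (open), /kjubf/ (closed), /kju/ (open), /buk/ (closed).
Open syllables: 2.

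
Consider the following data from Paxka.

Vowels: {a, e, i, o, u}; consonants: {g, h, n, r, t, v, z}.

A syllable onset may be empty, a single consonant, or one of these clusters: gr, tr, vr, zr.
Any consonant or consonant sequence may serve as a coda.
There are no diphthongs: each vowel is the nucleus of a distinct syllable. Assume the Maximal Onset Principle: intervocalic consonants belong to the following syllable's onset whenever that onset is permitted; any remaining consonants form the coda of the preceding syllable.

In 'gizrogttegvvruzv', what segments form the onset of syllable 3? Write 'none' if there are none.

Nuclei (vowels): i, o, e, u → 4 syllables.
V1 /i/ – V2 /o/: /zr/ is a licit onset in full, so it all attaches to the next syllable.
V2 /o/ – V3 /e/: /gtt/ splits as /gt/ + /t/ (/t/ is the longest suffix that is a licit onset).
V3 /e/ – V4 /u/: /gvvr/ — longest licit onset from the right is /vr/, leaving /gv/ as coda.
Result: gi.zrogt.tegv.vruzv.
Syllable 3 is /tegv/: onset /t/, nucleus /e/, coda /gv/.

t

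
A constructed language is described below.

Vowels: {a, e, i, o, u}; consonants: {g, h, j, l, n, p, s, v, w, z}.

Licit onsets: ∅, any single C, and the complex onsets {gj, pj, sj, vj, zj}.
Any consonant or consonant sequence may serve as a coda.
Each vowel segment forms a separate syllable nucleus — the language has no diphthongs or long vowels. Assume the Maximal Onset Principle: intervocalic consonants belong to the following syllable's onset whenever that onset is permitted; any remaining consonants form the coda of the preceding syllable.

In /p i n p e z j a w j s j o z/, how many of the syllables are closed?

The vowels are i, e, a, o — 4 nuclei, so 4 syllables.
σ1/σ2 boundary: /np/ splits as /n/ + /p/ (/p/ is the longest suffix that is a licit onset).
σ2/σ3 boundary: /zj/ is a licit onset in full, so it all attaches to the next syllable.
σ3/σ4 boundary: /wjsj/; trying suffixes from longest down, /sj/ is the first permitted one, so coda /wj/ | onset /sj/.
Putting it together: pin.pe.zjawj.sjoz.
Classifying each syllable: /pin/ (closed), /pe/ (open), /zjawj/ (closed), /sjoz/ (closed).
Closed syllables: 3.

3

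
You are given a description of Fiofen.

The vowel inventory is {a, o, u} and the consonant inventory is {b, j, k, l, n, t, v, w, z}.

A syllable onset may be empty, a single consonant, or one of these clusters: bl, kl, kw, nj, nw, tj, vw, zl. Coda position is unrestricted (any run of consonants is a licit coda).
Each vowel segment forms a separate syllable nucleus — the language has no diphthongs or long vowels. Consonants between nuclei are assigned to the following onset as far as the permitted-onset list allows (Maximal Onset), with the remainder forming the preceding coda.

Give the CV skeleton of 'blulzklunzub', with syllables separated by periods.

CCVCC.CCVC.CVC

Vowels present: u, u, u; each is a nucleus, giving 3 syllables.
V1 /u/ – V2 /u/: /lzkl/ splits as /lz/ + /kl/ (/kl/ is the longest suffix that is a licit onset).
V2 /u/ – V3 /u/: /nz/ — longest licit onset from the right is /z/, leaving /n/ as coda.
Result: blulz.klun.zub.
Mapping each syllable to C/V: /blulz/ → CCVCC, /klun/ → CCVC, /zub/ → CVC.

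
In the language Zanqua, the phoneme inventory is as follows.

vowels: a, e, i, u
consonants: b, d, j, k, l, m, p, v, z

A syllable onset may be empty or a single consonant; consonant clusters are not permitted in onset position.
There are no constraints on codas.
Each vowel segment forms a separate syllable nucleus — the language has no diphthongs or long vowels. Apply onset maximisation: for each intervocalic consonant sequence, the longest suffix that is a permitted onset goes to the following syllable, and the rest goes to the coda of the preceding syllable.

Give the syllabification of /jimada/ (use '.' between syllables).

Vowels present: i, a, a; each is a nucleus, giving 3 syllables.
V1 /i/ – V2 /a/: just /m/ — single C goes to the following onset.
V2 /a/ – V3 /a/: /d/ → onset of the next syllable (single consonants are always licit onsets).

ji.ma.da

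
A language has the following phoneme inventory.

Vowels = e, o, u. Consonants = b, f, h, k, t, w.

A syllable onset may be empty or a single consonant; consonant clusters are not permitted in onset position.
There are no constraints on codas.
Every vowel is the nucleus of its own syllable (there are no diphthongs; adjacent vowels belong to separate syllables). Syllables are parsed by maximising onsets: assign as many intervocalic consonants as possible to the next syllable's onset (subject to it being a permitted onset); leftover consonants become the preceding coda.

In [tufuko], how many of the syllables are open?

3

Vowels present: u, u, o; each is a nucleus, giving 3 syllables.
V1 /u/ – V2 /u/: just /f/ — single C goes to the following onset.
V2 /u/ – V3 /o/: /k/ is a single consonant, so it becomes the next onset.
Putting it together: tu.fu.ko.
Classifying each syllable: /tu/ (open), /fu/ (open), /ko/ (open).
Open syllables: 3.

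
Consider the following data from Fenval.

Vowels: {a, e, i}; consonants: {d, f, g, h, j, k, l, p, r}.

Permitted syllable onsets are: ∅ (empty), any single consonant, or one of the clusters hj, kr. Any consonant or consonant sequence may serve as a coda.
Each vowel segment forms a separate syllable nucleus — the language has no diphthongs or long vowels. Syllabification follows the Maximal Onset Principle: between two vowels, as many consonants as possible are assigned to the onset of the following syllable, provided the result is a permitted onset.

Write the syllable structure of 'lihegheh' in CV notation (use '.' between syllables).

Vowels present: i, e, e; each is a nucleus, giving 3 syllables.
Between /i/ (V1) and /e/ (V2): just /h/ — single C goes to the following onset.
Between /e/ (V2) and /e/ (V3): /gh/; trying suffixes from longest down, /h/ is the first permitted one, so coda /g/ | onset /h/.
So the parse is li.heg.heh.
Mapping each syllable to C/V: /li/ → CV, /heg/ → CVC, /heh/ → CVC.

CV.CVC.CVC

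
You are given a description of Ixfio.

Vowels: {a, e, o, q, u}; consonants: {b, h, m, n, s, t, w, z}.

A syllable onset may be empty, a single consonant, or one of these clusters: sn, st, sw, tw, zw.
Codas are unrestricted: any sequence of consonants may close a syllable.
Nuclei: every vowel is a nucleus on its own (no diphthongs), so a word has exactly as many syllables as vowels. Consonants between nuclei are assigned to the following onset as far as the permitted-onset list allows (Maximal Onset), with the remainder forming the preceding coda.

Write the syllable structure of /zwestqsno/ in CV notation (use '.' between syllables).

Nuclei (vowels): e, q, o → 3 syllables.
/e…q/ gap (V1→V2): /st/ — entire cluster is a permitted onset → onset /st/, coda ∅.
/q…o/ gap (V2→V3): /sn/ is a licit onset in full, so it all attaches to the next syllable.
Result: zwe.stq.sno.
Mapping each syllable to C/V: /zwe/ → CCV, /stq/ → CCV, /sno/ → CCV.

CCV.CCV.CCV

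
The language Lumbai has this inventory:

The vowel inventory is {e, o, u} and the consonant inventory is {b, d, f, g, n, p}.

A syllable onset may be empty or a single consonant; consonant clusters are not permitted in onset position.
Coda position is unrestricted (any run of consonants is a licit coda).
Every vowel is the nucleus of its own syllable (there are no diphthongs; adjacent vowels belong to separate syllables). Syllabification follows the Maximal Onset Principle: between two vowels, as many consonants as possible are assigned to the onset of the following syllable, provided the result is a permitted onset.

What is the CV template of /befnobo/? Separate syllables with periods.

The vowels are e, o, o — 3 nuclei, so 3 syllables.
Between /e/ (V1) and /o/ (V2): /fn/; trying suffixes from longest down, /n/ is the first permitted one, so coda /f/ | onset /n/.
Between /o/ (V2) and /o/ (V3): /b/ is a single consonant, so it becomes the next onset.
Result: bef.no.bo.
Mapping each syllable to C/V: /bef/ → CVC, /no/ → CV, /bo/ → CV.

CVC.CV.CV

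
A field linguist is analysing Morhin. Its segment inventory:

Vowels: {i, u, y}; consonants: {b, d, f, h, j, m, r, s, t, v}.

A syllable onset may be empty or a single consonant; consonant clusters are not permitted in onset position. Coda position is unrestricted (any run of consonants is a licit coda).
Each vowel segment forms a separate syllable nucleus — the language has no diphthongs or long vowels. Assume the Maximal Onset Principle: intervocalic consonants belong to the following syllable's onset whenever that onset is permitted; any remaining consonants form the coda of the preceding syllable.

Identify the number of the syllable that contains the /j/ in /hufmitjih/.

Vowels present: u, i, i; each is a nucleus, giving 3 syllables.
/u…i/ gap (V1→V2): /fm/ splits as /f/ + /m/ (/m/ is the longest suffix that is a licit onset).
/i…i/ gap (V2→V3): /tj/ splits as /t/ + /j/ (/j/ is the longest suffix that is a licit onset).
Syllabification: huf.mit.jih.
The /j/ is in the onset of syllable 3 (/jih/).

3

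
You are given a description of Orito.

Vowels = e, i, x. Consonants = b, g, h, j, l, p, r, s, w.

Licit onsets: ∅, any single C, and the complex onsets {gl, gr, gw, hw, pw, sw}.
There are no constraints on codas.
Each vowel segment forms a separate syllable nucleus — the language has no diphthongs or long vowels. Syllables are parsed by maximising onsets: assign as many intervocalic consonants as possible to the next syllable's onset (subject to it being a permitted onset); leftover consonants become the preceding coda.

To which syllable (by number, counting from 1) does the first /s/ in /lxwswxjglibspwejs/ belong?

The vowels are x, x, i, e — 4 nuclei, so 4 syllables.
Between /x/ (V1) and /x/ (V2): /wsw/ — longest licit onset from the right is /sw/, leaving /w/ as coda.
Between /x/ (V2) and /i/ (V3): /jgl/ splits as /j/ + /gl/ (/gl/ is the longest suffix that is a licit onset).
Between /i/ (V3) and /e/ (V4): cluster /bspw/ — the longest permitted-onset suffix is /pw/; onset = /pw/, preceding coda = /bs/.
Putting it together: lxw.swxj.glibs.pwejs.
The first /s/ is in the onset of syllable 2 (/swxj/).

2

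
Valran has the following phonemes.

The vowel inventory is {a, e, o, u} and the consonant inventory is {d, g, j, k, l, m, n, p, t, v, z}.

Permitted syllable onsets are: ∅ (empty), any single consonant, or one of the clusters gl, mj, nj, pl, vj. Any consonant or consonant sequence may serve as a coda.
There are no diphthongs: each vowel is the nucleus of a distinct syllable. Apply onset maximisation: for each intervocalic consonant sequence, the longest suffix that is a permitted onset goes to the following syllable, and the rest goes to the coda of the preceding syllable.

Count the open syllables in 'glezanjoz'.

The vowels are e, a, o — 3 nuclei, so 3 syllables.
σ1/σ2 boundary: /z/ is a single consonant, so it becomes the next onset.
σ2/σ3 boundary: /nj/ — entire cluster is a permitted onset → onset /nj/, coda ∅.
Putting it together: gle.za.njoz.
Classifying each syllable: /gle/ (open), /za/ (open), /njoz/ (closed).
Open syllables: 2.

2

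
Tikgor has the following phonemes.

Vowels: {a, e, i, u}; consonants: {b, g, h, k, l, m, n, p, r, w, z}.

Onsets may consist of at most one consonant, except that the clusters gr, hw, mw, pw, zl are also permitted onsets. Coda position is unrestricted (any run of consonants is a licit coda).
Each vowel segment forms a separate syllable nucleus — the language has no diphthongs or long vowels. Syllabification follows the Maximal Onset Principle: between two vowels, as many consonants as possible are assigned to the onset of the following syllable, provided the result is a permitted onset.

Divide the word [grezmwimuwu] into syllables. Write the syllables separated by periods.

The vowels are e, i, u, u — 4 nuclei, so 4 syllables.
Between /e/ (V1) and /i/ (V2): /zmw/ — longest licit onset from the right is /mw/, leaving /z/ as coda.
Between /i/ (V2) and /u/ (V3): just /m/ — single C goes to the following onset.
Between /u/ (V3) and /u/ (V4): just /w/ — single C goes to the following onset.

grez.mwi.mu.wu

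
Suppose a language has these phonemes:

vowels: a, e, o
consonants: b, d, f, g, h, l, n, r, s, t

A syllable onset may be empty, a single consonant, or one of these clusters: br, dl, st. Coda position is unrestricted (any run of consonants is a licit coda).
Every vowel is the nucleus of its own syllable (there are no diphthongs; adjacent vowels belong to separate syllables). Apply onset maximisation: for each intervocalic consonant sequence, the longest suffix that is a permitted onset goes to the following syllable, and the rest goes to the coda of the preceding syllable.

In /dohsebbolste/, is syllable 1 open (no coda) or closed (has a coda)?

closed

Nuclei (vowels): o, e, o, e → 4 syllables.
σ1/σ2 boundary: /hs/; trying suffixes from longest down, /s/ is the first permitted one, so coda /h/ | onset /s/.
σ2/σ3 boundary: cluster /bb/ — the longest permitted-onset suffix is /b/; onset = /b/, preceding coda = /b/.
σ3/σ4 boundary: cluster /lst/ — the longest permitted-onset suffix is /st/; onset = /st/, preceding coda = /l/.
Putting it together: doh.seb.bol.ste.
Syllable 1 is /doh/ with coda /h/, so it is closed.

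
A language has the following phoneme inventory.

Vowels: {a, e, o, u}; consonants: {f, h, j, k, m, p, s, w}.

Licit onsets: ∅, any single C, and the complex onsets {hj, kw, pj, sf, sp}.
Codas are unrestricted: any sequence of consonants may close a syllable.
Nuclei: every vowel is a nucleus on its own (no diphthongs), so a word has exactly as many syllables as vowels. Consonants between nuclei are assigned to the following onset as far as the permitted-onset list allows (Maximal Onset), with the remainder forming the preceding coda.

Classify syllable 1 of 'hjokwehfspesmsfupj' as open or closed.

open

The vowels are o, e, e, u — 4 nuclei, so 4 syllables.
Between /o/ (V1) and /e/ (V2): /kw/ — entire cluster is a permitted onset → onset /kw/, coda ∅.
Between /e/ (V2) and /e/ (V3): cluster /hfsp/ — the longest permitted-onset suffix is /sp/; onset = /sp/, preceding coda = /hf/.
Between /e/ (V3) and /u/ (V4): /smsf/; trying suffixes from longest down, /sf/ is the first permitted one, so coda /sm/ | onset /sf/.
So the parse is hjo.kwehf.spesm.sfupj.
Syllable 1 is /hjo/; it ends in its nucleus with no coda, so it is open.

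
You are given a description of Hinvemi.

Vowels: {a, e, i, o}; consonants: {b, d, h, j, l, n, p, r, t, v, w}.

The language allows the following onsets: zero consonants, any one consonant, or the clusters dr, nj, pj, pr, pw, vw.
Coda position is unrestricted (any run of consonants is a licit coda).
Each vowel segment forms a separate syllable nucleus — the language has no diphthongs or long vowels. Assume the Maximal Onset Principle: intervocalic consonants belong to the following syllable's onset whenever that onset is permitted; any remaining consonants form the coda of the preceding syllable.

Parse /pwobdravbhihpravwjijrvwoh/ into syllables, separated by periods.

pwob.dravb.hih.pravw.jijr.vwoh

The vowels are o, a, i, a, i, o — 6 nuclei, so 6 syllables.
V1 /o/ – V2 /a/: /bdr/; trying suffixes from longest down, /dr/ is the first permitted one, so coda /b/ | onset /dr/.
V2 /a/ – V3 /i/: cluster /vbh/ — the longest permitted-onset suffix is /h/; onset = /h/, preceding coda = /vb/.
V3 /i/ – V4 /a/: /hpr/ — longest licit onset from the right is /pr/, leaving /h/ as coda.
V4 /a/ – V5 /i/: /vwj/ splits as /vw/ + /j/ (/j/ is the longest suffix that is a licit onset).
V5 /i/ – V6 /o/: cluster /jrvw/ — the longest permitted-onset suffix is /vw/; onset = /vw/, preceding coda = /jr/.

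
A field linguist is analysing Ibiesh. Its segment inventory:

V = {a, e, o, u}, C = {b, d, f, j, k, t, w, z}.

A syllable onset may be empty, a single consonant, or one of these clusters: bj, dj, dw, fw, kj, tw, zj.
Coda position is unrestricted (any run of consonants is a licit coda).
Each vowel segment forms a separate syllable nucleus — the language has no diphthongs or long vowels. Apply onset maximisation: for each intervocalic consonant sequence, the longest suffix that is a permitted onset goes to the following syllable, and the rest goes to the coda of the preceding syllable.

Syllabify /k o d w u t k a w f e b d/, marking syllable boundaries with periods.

The vowels are o, u, a, e — 4 nuclei, so 4 syllables.
V1 /o/ – V2 /u/: cluster /dw/ — /dw/ is itself a permitted onset, so the whole cluster goes right; preceding coda = ∅.
V2 /u/ – V3 /a/: cluster /tk/ — the longest permitted-onset suffix is /k/; onset = /k/, preceding coda = /t/.
V3 /a/ – V4 /e/: cluster /wf/ — the longest permitted-onset suffix is /f/; onset = /f/, preceding coda = /w/.

ko.dwut.kaw.febd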